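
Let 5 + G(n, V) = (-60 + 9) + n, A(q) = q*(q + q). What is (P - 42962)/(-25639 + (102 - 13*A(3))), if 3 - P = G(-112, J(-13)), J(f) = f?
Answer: 42791/25771 ≈ 1.6604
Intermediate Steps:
A(q) = 2*q² (A(q) = q*(2*q) = 2*q²)
G(n, V) = -56 + n (G(n, V) = -5 + ((-60 + 9) + n) = -5 + (-51 + n) = -56 + n)
P = 171 (P = 3 - (-56 - 112) = 3 - 1*(-168) = 3 + 168 = 171)
(P - 42962)/(-25639 + (102 - 13*A(3))) = (171 - 42962)/(-25639 + (102 - 26*3²)) = -42791/(-25639 + (102 - 26*9)) = -42791/(-25639 + (102 - 13*18)) = -42791/(-25639 + (102 - 234)) = -42791/(-25639 - 132) = -42791/(-25771) = -42791*(-1/25771) = 42791/25771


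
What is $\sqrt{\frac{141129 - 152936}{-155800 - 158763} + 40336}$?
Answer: $\frac{15 \sqrt{17738871612493}}{314563} \approx 200.84$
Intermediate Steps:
$\sqrt{\frac{141129 - 152936}{-155800 - 158763} + 40336} = \sqrt{- \frac{11807}{-314563} + 40336} = \sqrt{\left(-11807\right) \left(- \frac{1}{314563}\right) + 40336} = \sqrt{\frac{11807}{314563} + 40336} = \sqrt{\frac{12688224975}{314563}} = \frac{15 \sqrt{17738871612493}}{314563}$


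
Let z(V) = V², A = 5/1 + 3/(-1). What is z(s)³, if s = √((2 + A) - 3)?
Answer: 1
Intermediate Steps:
A = 2 (A = 5*1 + 3*(-1) = 5 - 3 = 2)
s = 1 (s = √((2 + 2) - 3) = √(4 - 3) = √1 = 1)
z(s)³ = (1²)³ = 1³ = 1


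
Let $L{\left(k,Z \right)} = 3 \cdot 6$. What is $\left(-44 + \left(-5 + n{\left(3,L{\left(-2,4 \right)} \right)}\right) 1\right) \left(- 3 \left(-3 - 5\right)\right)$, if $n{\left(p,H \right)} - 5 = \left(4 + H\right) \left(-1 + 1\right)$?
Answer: $-1056$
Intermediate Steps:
$L{\left(k,Z \right)} = 18$
$n{\left(p,H \right)} = 5$ ($n{\left(p,H \right)} = 5 + \left(4 + H\right) \left(-1 + 1\right) = 5 + \left(4 + H\right) 0 = 5 + 0 = 5$)
$\left(-44 + \left(-5 + n{\left(3,L{\left(-2,4 \right)} \right)}\right) 1\right) \left(- 3 \left(-3 - 5\right)\right) = \left(-44 + \left(-5 + 5\right) 1\right) \left(- 3 \left(-3 - 5\right)\right) = \left(-44 + 0 \cdot 1\right) \left(\left(-3\right) \left(-8\right)\right) = \left(-44 + 0\right) 24 = \left(-44\right) 24 = -1056$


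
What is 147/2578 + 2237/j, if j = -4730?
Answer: -1267919/3048485 ≈ -0.41592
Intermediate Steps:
147/2578 + 2237/j = 147/2578 + 2237/(-4730) = 147*(1/2578) + 2237*(-1/4730) = 147/2578 - 2237/4730 = -1267919/3048485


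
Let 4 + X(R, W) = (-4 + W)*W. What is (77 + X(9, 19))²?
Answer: 128164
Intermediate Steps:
X(R, W) = -4 + W*(-4 + W) (X(R, W) = -4 + (-4 + W)*W = -4 + W*(-4 + W))
(77 + X(9, 19))² = (77 + (-4 + 19² - 4*19))² = (77 + (-4 + 361 - 76))² = (77 + 281)² = 358² = 128164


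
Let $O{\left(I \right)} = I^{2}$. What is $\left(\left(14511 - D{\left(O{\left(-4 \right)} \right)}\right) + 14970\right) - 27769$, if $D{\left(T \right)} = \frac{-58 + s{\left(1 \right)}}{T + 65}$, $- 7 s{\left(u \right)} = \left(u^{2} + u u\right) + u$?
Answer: $\frac{971113}{567} \approx 1712.7$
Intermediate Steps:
$s{\left(u \right)} = - \frac{2 u^{2}}{7} - \frac{u}{7}$ ($s{\left(u \right)} = - \frac{\left(u^{2} + u u\right) + u}{7} = - \frac{\left(u^{2} + u^{2}\right) + u}{7} = - \frac{2 u^{2} + u}{7} = - \frac{u + 2 u^{2}}{7} = - \frac{2 u^{2}}{7} - \frac{u}{7}$)
$D{\left(T \right)} = - \frac{409}{7 \left(65 + T\right)}$ ($D{\left(T \right)} = \frac{-58 - \frac{1 + 2 \cdot 1}{7}}{T + 65} = \frac{-58 - \frac{1 + 2}{7}}{65 + T} = \frac{-58 - \frac{1}{7} \cdot 3}{65 + T} = \frac{-58 - \frac{3}{7}}{65 + T} = - \frac{409}{7 \left(65 + T\right)}$)
$\left(\left(14511 - D{\left(O{\left(-4 \right)} \right)}\right) + 14970\right) - 27769 = \left(\left(14511 - - \frac{409}{455 + 7 \left(-4\right)^{2}}\right) + 14970\right) - 27769 = \left(\left(14511 - - \frac{409}{455 + 7 \cdot 16}\right) + 14970\right) - 27769 = \left(\left(14511 - - \frac{409}{455 + 112}\right) + 14970\right) - 27769 = \left(\left(14511 - - \frac{409}{567}\right) + 14970\right) - 27769 = \left(\left(14511 + \frac{409}{567}\right) + 14970\right) - 27769 = \left(\frac{8228146}{567} + 14970\right) - 27769 = \frac{16716136}{567} - 27769 = \frac{971113}{567}$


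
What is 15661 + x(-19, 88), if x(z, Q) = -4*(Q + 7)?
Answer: 15281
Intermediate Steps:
x(z, Q) = -28 - 4*Q (x(z, Q) = -4*(7 + Q) = -28 - 4*Q)
15661 + x(-19, 88) = 15661 + (-28 - 4*88) = 15661 + (-28 - 352) = 15661 - 380 = 15281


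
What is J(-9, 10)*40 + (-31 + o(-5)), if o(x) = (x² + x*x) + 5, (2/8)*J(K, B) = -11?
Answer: -1736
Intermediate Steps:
J(K, B) = -44 (J(K, B) = 4*(-11) = -44)
o(x) = 5 + 2*x² (o(x) = (x² + x²) + 5 = 2*x² + 5 = 5 + 2*x²)
J(-9, 10)*40 + (-31 + o(-5)) = -44*40 + (-31 + (5 + 2*(-5)²)) = -1760 + (-31 + (5 + 2*25)) = -1760 + (-31 + (5 + 50)) = -1760 + (-31 + 55) = -1760 + 24 = -1736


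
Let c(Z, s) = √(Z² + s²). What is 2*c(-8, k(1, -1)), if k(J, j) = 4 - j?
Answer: 2*√89 ≈ 18.868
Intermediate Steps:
2*c(-8, k(1, -1)) = 2*√((-8)² + (4 - 1*(-1))²) = 2*√(64 + (4 + 1)²) = 2*√(64 + 5²) = 2*√(64 + 25) = 2*√89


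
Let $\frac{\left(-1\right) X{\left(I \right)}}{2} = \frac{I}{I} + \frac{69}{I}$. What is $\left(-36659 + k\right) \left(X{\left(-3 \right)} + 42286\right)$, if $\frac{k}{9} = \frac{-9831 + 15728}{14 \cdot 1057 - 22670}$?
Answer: $- \frac{2036303846655}{1312} \approx -1.5521 \cdot 10^{9}$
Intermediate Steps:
$k = - \frac{17691}{2624}$ ($k = 9 \frac{-9831 + 15728}{14 \cdot 1057 - 22670} = 9 \frac{5897}{14798 - 22670} = 9 \frac{5897}{-7872} = 9 \cdot 5897 \left(- \frac{1}{7872}\right) = 9 \left(- \frac{5897}{7872}\right) = - \frac{17691}{2624} \approx -6.742$)
$X{\left(I \right)} = -2 - \frac{138}{I}$ ($X{\left(I \right)} = - 2 \left(\frac{I}{I} + \frac{69}{I}\right) = - 2 \left(1 + \frac{69}{I}\right) = -2 - \frac{138}{I}$)
$\left(-36659 + k\right) \left(X{\left(-3 \right)} + 42286\right) = \left(-36659 - \frac{17691}{2624}\right) \left(\left(-2 - \frac{138}{-3}\right) + 42286\right) = - \frac{96210907 \left(\left(-2 - -46\right) + 42286\right)}{2624} = - \frac{96210907 \left(\left(-2 + 46\right) + 42286\right)}{2624} = - \frac{96210907 \left(44 + 42286\right)}{2624} = \left(- \frac{96210907}{2624}\right) 42330 = - \frac{2036303846655}{1312}$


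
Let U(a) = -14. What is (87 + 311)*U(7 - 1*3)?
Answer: -5572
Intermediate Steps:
(87 + 311)*U(7 - 1*3) = (87 + 311)*(-14) = 398*(-14) = -5572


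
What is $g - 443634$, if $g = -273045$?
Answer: $-716679$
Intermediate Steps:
$g - 443634 = -273045 - 443634 = -716679$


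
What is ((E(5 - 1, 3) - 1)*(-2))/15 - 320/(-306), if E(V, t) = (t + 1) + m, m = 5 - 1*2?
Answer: 188/765 ≈ 0.24575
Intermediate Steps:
m = 3 (m = 5 - 2 = 3)
E(V, t) = 4 + t (E(V, t) = (t + 1) + 3 = (1 + t) + 3 = 4 + t)
((E(5 - 1, 3) - 1)*(-2))/15 - 320/(-306) = (((4 + 3) - 1)*(-2))/15 - 320/(-306) = ((7 - 1)*(-2))*(1/15) - 320*(-1/306) = (6*(-2))*(1/15) + 160/153 = -12*1/15 + 160/153 = -⅘ + 160/153 = 188/765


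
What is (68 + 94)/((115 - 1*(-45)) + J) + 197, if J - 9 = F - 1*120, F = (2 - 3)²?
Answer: 5006/25 ≈ 200.24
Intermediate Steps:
F = 1 (F = (-1)² = 1)
J = -110 (J = 9 + (1 - 1*120) = 9 + (1 - 120) = 9 - 119 = -110)
(68 + 94)/((115 - 1*(-45)) + J) + 197 = (68 + 94)/((115 - 1*(-45)) - 110) + 197 = 162/((115 + 45) - 110) + 197 = 162/(160 - 110) + 197 = 162/50 + 197 = 162*(1/50) + 197 = 81/25 + 197 = 5006/25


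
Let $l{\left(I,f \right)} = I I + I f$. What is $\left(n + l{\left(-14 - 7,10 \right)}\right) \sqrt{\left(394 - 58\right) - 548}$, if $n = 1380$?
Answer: $3222 i \sqrt{53} \approx 23457.0 i$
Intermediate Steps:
$l{\left(I,f \right)} = I^{2} + I f$
$\left(n + l{\left(-14 - 7,10 \right)}\right) \sqrt{\left(394 - 58\right) - 548} = \left(1380 + \left(-14 - 7\right) \left(\left(-14 - 7\right) + 10\right)\right) \sqrt{\left(394 - 58\right) - 548} = \left(1380 + \left(-14 - 7\right) \left(\left(-14 - 7\right) + 10\right)\right) \sqrt{336 - 548} = \left(1380 - 21 \left(-21 + 10\right)\right) \sqrt{-212} = \left(1380 - -231\right) 2 i \sqrt{53} = \left(1380 + 231\right) 2 i \sqrt{53} = 1611 \cdot 2 i \sqrt{53} = 3222 i \sqrt{53}$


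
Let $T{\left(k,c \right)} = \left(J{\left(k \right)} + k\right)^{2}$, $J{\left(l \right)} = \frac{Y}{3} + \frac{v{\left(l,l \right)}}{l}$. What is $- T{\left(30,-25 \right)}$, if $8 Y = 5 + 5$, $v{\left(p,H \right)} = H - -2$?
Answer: $- \frac{3568321}{3600} \approx -991.2$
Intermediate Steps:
$v{\left(p,H \right)} = 2 + H$ ($v{\left(p,H \right)} = H + 2 = 2 + H$)
$Y = \frac{5}{4}$ ($Y = \frac{5 + 5}{8} = \frac{1}{8} \cdot 10 = \frac{5}{4} \approx 1.25$)
$J{\left(l \right)} = \frac{5}{12} + \frac{2 + l}{l}$ ($J{\left(l \right)} = \frac{5}{4 \cdot 3} + \frac{2 + l}{l} = \frac{5}{4} \cdot \frac{1}{3} + \frac{2 + l}{l} = \frac{5}{12} + \frac{2 + l}{l}$)
$T{\left(k,c \right)} = \left(\frac{17}{12} + k + \frac{2}{k}\right)^{2}$ ($T{\left(k,c \right)} = \left(\left(\frac{17}{12} + \frac{2}{k}\right) + k\right)^{2} = \left(\frac{17}{12} + k + \frac{2}{k}\right)^{2}$)
$- T{\left(30,-25 \right)} = - \frac{\left(24 + 12 \cdot 30^{2} + 17 \cdot 30\right)^{2}}{144 \cdot 900} = - \frac{\left(24 + 12 \cdot 900 + 510\right)^{2}}{144 \cdot 900} = - \frac{\left(24 + 10800 + 510\right)^{2}}{144 \cdot 900} = - \frac{11334^{2}}{144 \cdot 900} = - \frac{128459556}{144 \cdot 900} = \left(-1\right) \frac{3568321}{3600} = - \frac{3568321}{3600}$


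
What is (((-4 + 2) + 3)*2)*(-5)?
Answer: -10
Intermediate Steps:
(((-4 + 2) + 3)*2)*(-5) = ((-2 + 3)*2)*(-5) = (1*2)*(-5) = 2*(-5) = -10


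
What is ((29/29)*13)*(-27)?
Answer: -351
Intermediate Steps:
((29/29)*13)*(-27) = ((29*(1/29))*13)*(-27) = (1*13)*(-27) = 13*(-27) = -351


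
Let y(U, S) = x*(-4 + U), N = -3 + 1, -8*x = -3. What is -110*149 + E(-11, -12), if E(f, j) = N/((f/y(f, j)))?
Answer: -721205/44 ≈ -16391.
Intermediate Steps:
x = 3/8 (x = -⅛*(-3) = 3/8 ≈ 0.37500)
N = -2
y(U, S) = -3/2 + 3*U/8 (y(U, S) = 3*(-4 + U)/8 = -3/2 + 3*U/8)
E(f, j) = -2*(-3/2 + 3*f/8)/f
-110*149 + E(-11, -12) = -110*149 + (-¾ + 3/(-11)) = -16390 + (-¾ + 3*(-1/11)) = -16390 + (-¾ - 3/11) = -16390 - 45/44 = -721205/44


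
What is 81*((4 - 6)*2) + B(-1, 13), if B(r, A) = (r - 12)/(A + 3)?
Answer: -5197/16 ≈ -324.81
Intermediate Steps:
B(r, A) = (-12 + r)/(3 + A)
81*((4 - 6)*2) + B(-1, 13) = 81*((4 - 6)*2) + (-12 - 1)/(3 + 13) = 81*(-2*2) - 13/16 = 81*(-4) + (1/16)*(-13) = -324 - 13/16 = -5197/16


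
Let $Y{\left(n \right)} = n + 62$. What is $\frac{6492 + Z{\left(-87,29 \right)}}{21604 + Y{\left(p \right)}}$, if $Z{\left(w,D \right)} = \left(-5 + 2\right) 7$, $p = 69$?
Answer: $\frac{719}{2415} \approx 0.29772$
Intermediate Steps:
$Y{\left(n \right)} = 62 + n$
$Z{\left(w,D \right)} = -21$ ($Z{\left(w,D \right)} = \left(-3\right) 7 = -21$)
$\frac{6492 + Z{\left(-87,29 \right)}}{21604 + Y{\left(p \right)}} = \frac{6492 - 21}{21604 + \left(62 + 69\right)} = \frac{6471}{21604 + 131} = \frac{6471}{21735} = 6471 \cdot \frac{1}{21735} = \frac{719}{2415}$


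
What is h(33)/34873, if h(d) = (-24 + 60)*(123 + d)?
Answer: 5616/34873 ≈ 0.16104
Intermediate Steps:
h(d) = 4428 + 36*d (h(d) = 36*(123 + d) = 4428 + 36*d)
h(33)/34873 = (4428 + 36*33)/34873 = (4428 + 1188)*(1/34873) = 5616*(1/34873) = 5616/34873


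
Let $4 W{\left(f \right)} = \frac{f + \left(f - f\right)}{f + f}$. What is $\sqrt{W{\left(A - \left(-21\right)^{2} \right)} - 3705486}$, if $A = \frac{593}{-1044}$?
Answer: $\frac{i \sqrt{59287774}}{4} \approx 1925.0 i$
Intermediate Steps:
$A = - \frac{593}{1044}$ ($A = 593 \left(- \frac{1}{1044}\right) = - \frac{593}{1044} \approx -0.56801$)
$W{\left(f \right)} = \frac{1}{8}$ ($W{\left(f \right)} = \frac{\left(f + \left(f - f\right)\right) \frac{1}{f + f}}{4} = \frac{\left(f + 0\right) \frac{1}{2 f}}{4} = \frac{f \frac{1}{2 f}}{4} = \frac{1}{4} \cdot \frac{1}{2} = \frac{1}{8}$)
$\sqrt{W{\left(A - \left(-21\right)^{2} \right)} - 3705486} = \sqrt{\frac{1}{8} - 3705486} = \sqrt{- \frac{29643887}{8}} = \frac{i \sqrt{59287774}}{4}$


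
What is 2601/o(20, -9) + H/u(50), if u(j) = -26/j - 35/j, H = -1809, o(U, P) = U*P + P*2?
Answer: 1972271/1342 ≈ 1469.7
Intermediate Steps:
o(U, P) = 2*P + P*U (o(U, P) = P*U + 2*P = 2*P + P*U)
u(j) = -61/j
2601/o(20, -9) + H/u(50) = 2601/((-9*(2 + 20))) - 1809/((-61/50)) = 2601/((-9*22)) - 1809/((-61*1/50)) = 2601/(-198) - 1809/(-61/50) = 2601*(-1/198) - 1809*(-50/61) = -289/22 + 90450/61 = 1972271/1342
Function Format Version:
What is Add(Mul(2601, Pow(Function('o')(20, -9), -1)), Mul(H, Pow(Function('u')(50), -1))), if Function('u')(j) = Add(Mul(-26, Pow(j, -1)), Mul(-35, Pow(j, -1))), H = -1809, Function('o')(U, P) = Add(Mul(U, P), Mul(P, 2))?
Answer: Rational(1972271, 1342) ≈ 1469.7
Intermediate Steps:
Function('o')(U, P) = Add(Mul(2, P), Mul(P, U)) (Function('o')(U, P) = Add(Mul(P, U), Mul(2, P)) = Add(Mul(2, P), Mul(P, U)))
Function('u')(j) = Mul(-61, Pow(j, -1))
Add(Mul(2601, Pow(Function('o')(20, -9), -1)), Mul(H, Pow(Function('u')(50), -1))) = Add(Mul(2601, Pow(Mul(-9, Add(2, 20)), -1)), Mul(-1809, Pow(Mul(-61, Pow(50, -1)), -1))) = Add(Mul(2601, Pow(Mul(-9, 22), -1)), Mul(-1809, Pow(Mul(-61, Rational(1, 50)), -1))) = Add(Mul(2601, Pow(-198, -1)), Mul(-1809, Pow(Rational(-61, 50), -1))) = Add(Mul(2601, Rational(-1, 198)), Mul(-1809, Rational(-50, 61))) = Add(Rational(-289, 22), Rational(90450, 61)) = Rational(1972271, 1342)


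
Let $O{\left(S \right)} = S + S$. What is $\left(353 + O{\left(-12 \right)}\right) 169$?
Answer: $55601$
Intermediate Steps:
$O{\left(S \right)} = 2 S$
$\left(353 + O{\left(-12 \right)}\right) 169 = \left(353 + 2 \left(-12\right)\right) 169 = \left(353 - 24\right) 169 = 329 \cdot 169 = 55601$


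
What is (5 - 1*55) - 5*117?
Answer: -635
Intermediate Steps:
(5 - 1*55) - 5*117 = (5 - 55) - 585 = -50 - 585 = -635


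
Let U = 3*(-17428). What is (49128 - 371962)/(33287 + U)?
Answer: 322834/18997 ≈ 16.994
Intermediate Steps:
U = -52284
(49128 - 371962)/(33287 + U) = (49128 - 371962)/(33287 - 52284) = -322834/(-18997) = -322834*(-1/18997) = 322834/18997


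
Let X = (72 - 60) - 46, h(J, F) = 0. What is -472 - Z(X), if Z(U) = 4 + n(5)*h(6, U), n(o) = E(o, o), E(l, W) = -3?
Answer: -476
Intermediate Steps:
n(o) = -3
X = -34 (X = 12 - 46 = -34)
Z(U) = 4 (Z(U) = 4 - 3*0 = 4 + 0 = 4)
-472 - Z(X) = -472 - 1*4 = -472 - 4 = -476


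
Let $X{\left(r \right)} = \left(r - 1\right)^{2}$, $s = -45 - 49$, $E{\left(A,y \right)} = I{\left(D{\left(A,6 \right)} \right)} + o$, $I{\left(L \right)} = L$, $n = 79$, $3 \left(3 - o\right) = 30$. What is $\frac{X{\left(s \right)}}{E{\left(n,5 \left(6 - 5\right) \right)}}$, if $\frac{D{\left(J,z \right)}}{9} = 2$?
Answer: $\frac{9025}{11} \approx 820.45$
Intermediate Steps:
$D{\left(J,z \right)} = 18$ ($D{\left(J,z \right)} = 9 \cdot 2 = 18$)
$o = -7$ ($o = 3 - 10 = -7$)
$E{\left(A,y \right)} = 11$ ($E{\left(A,y \right)} = 18 - 7 = 11$)
$s = -94$ ($s = -45 - 49 = -94$)
$X{\left(r \right)} = \left(-1 + r\right)^{2}$
$\frac{X{\left(s \right)}}{E{\left(n,5 \left(6 - 5\right) \right)}} = \frac{\left(-1 - 94\right)^{2}}{11} = \left(-95\right)^{2} \cdot \frac{1}{11} = 9025 \cdot \frac{1}{11} = \frac{9025}{11}$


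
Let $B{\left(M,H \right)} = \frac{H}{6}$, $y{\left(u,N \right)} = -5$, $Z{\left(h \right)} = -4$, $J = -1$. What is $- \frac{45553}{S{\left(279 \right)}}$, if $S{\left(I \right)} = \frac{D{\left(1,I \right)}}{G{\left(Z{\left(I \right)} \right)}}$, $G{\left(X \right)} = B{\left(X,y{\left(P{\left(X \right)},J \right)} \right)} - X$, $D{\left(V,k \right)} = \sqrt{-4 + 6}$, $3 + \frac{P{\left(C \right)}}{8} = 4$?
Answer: $- \frac{865507 \sqrt{2}}{12} \approx -1.02 \cdot 10^{5}$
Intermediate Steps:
$P{\left(C \right)} = 8$ ($P{\left(C \right)} = -24 + 8 \cdot 4 = -24 + 32 = 8$)
$B{\left(M,H \right)} = \frac{H}{6}$ ($B{\left(M,H \right)} = H \frac{1}{6} = \frac{H}{6}$)
$D{\left(V,k \right)} = \sqrt{2}$
$G{\left(X \right)} = - \frac{5}{6} - X$ ($G{\left(X \right)} = \frac{1}{6} \left(-5\right) - X = - \frac{5}{6} - X$)
$S{\left(I \right)} = \frac{6 \sqrt{2}}{19}$ ($S{\left(I \right)} = \frac{\sqrt{2}}{- \frac{5}{6} - -4} = \frac{\sqrt{2}}{- \frac{5}{6} + 4} = \frac{\sqrt{2}}{\frac{19}{6}} = \sqrt{2} \cdot \frac{6}{19} = \frac{6 \sqrt{2}}{19}$)
$- \frac{45553}{S{\left(279 \right)}} = - \frac{45553}{\frac{6}{19} \sqrt{2}} = - 45553 \frac{19 \sqrt{2}}{12} = - \frac{865507 \sqrt{2}}{12}$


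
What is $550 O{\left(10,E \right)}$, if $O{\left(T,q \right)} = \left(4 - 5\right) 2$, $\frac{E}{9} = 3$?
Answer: $-1100$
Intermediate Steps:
$E = 27$ ($E = 9 \cdot 3 = 27$)
$O{\left(T,q \right)} = -2$ ($O{\left(T,q \right)} = \left(-1\right) 2 = -2$)
$550 O{\left(10,E \right)} = 550 \left(-2\right) = -1100$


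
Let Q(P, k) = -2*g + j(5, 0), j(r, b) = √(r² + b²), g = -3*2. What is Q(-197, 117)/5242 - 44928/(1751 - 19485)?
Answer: 117907027/46480814 ≈ 2.5367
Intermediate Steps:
g = -6
j(r, b) = √(b² + r²)
Q(P, k) = 17 (Q(P, k) = -2*(-6) + √(0² + 5²) = 12 + √(0 + 25) = 12 + √25 = 12 + 5 = 17)
Q(-197, 117)/5242 - 44928/(1751 - 19485) = 17/5242 - 44928/(1751 - 19485) = 17*(1/5242) - 44928/(-17734) = 17/5242 - 44928*(-1/17734) = 17/5242 + 22464/8867 = 117907027/46480814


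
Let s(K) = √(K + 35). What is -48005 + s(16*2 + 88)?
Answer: -48005 + √155 ≈ -47993.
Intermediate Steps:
s(K) = √(35 + K)
-48005 + s(16*2 + 88) = -48005 + √(35 + (16*2 + 88)) = -48005 + √(35 + (32 + 88)) = -48005 + √(35 + 120) = -48005 + √155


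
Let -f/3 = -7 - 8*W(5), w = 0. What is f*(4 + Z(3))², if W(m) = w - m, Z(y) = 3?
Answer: -4851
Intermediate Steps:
W(m) = -m (W(m) = 0 - m = -m)
f = -99 (f = -3*(-7 - (-8)*5) = -3*(-7 - 8*(-5)) = -3*(-7 + 40) = -3*33 = -99)
f*(4 + Z(3))² = -99*(4 + 3)² = -99*7² = -99*49 = -4851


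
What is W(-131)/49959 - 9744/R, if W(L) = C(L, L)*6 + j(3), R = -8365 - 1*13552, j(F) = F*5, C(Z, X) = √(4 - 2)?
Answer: 23196631/52140543 + 2*√2/16653 ≈ 0.44506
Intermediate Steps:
C(Z, X) = √2
j(F) = 5*F
R = -21917 (R = -8365 - 13552 = -21917)
W(L) = 15 + 6*√2 (W(L) = √2*6 + 5*3 = 6*√2 + 15 = 15 + 6*√2)
W(-131)/49959 - 9744/R = (15 + 6*√2)/49959 - 9744/(-21917) = (15 + 6*√2)*(1/49959) - 9744*(-1/21917) = (5/16653 + 2*√2/16653) + 1392/3131 = 23196631/52140543 + 2*√2/16653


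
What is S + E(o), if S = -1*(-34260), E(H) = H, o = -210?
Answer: 34050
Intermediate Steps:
S = 34260
S + E(o) = 34260 - 210 = 34050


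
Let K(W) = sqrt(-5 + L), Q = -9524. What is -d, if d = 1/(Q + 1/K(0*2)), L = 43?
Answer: 361912/3446849887 + sqrt(38)/3446849887 ≈ 0.00010500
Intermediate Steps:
K(W) = sqrt(38) (K(W) = sqrt(-5 + 43) = sqrt(38))
d = 1/(-9524 + sqrt(38)/38) (d = 1/(-9524 + 1/(sqrt(38))) = 1/(-9524 + sqrt(38)/38) ≈ -0.00010500)
-d = -(-361912/3446849887 - sqrt(38)/3446849887) = 361912/3446849887 + sqrt(38)/3446849887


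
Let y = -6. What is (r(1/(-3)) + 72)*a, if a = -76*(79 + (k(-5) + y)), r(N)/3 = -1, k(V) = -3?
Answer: -367080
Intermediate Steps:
r(N) = -3 (r(N) = 3*(-1) = -3)
a = -5320 (a = -76*(79 + (-3 - 6)) = -76*(79 - 9) = -76*70 = -5320)
(r(1/(-3)) + 72)*a = (-3 + 72)*(-5320) = 69*(-5320) = -367080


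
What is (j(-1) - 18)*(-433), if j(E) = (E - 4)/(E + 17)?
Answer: 126869/16 ≈ 7929.3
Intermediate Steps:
j(E) = (-4 + E)/(17 + E)
(j(-1) - 18)*(-433) = ((-4 - 1)/(17 - 1) - 18)*(-433) = (-5/16 - 18)*(-433) = -293/16*(-433) = 126869/16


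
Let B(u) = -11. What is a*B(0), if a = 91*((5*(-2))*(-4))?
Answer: -40040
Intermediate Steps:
a = 3640 (a = 91*(-10*(-4)) = 91*40 = 3640)
a*B(0) = 3640*(-11) = -40040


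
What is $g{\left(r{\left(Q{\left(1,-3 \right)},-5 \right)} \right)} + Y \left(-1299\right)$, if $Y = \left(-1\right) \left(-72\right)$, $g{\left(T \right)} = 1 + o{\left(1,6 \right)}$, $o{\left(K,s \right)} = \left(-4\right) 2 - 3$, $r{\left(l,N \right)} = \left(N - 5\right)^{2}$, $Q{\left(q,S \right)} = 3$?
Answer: $-93538$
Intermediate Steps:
$r{\left(l,N \right)} = \left(-5 + N\right)^{2}$
$o{\left(K,s \right)} = -11$ ($o{\left(K,s \right)} = -8 - 3 = -11$)
$g{\left(T \right)} = -10$ ($g{\left(T \right)} = 1 - 11 = -10$)
$Y = 72$
$g{\left(r{\left(Q{\left(1,-3 \right)},-5 \right)} \right)} + Y \left(-1299\right) = -10 + 72 \left(-1299\right) = -10 - 93528 = -93538$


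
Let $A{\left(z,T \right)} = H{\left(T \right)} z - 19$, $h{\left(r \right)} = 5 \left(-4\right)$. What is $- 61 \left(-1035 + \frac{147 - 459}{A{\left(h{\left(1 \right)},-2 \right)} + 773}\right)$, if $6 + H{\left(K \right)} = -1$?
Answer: $\frac{9410287}{149} \approx 63156.0$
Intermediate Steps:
$H{\left(K \right)} = -7$ ($H{\left(K \right)} = -6 - 1 = -7$)
$h{\left(r \right)} = -20$
$A{\left(z,T \right)} = -19 - 7 z$ ($A{\left(z,T \right)} = - 7 z - 19 = -19 - 7 z$)
$- 61 \left(-1035 + \frac{147 - 459}{A{\left(h{\left(1 \right)},-2 \right)} + 773}\right) = - 61 \left(-1035 + \frac{147 - 459}{\left(-19 - -140\right) + 773}\right) = - 61 \left(-1035 - \frac{312}{\left(-19 + 140\right) + 773}\right) = - 61 \left(-1035 - \frac{312}{121 + 773}\right) = - 61 \left(-1035 - \frac{312}{894}\right) = - 61 \left(-1035 - \frac{52}{149}\right) = \left(-61\right) \left(- \frac{154267}{149}\right) = \frac{9410287}{149}$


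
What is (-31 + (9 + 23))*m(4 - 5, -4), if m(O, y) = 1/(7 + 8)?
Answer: 1/15 ≈ 0.066667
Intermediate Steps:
m(O, y) = 1/15
(-31 + (9 + 23))*m(4 - 5, -4) = (-31 + (9 + 23))*(1/15) = (-31 + 32)*(1/15) = 1*(1/15) = 1/15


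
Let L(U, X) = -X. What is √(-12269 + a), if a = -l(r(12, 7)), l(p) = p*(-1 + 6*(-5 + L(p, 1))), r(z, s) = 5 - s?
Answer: I*√12343 ≈ 111.1*I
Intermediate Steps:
l(p) = -37*p (l(p) = p*(-1 + 6*(-5 - 1*1)) = p*(-1 + 6*(-5 - 1)) = p*(-1 + 6*(-6)) = p*(-1 - 36) = p*(-37) = -37*p)
a = -74 (a = -(-37)*(5 - 1*7) = -(-37)*(5 - 7) = -(-37)*(-2) = -1*74 = -74)
√(-12269 + a) = √(-12269 - 74) = √(-12343) = I*√12343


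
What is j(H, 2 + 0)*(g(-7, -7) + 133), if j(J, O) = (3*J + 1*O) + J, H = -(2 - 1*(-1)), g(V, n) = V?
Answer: -1260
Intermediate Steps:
H = -3 (H = -(2 + 1) = -1*3 = -3)
j(J, O) = O + 4*J (j(J, O) = (3*J + O) + J = (O + 3*J) + J = O + 4*J)
j(H, 2 + 0)*(g(-7, -7) + 133) = ((2 + 0) + 4*(-3))*(-7 + 133) = (2 - 12)*126 = -10*126 = -1260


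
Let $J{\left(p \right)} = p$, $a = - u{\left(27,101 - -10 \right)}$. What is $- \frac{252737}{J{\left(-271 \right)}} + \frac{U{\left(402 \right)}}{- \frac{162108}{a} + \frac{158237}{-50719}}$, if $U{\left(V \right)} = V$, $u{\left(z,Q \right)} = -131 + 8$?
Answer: $\frac{694077278736719}{744474831871} \approx 932.3$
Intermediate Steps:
$u{\left(z,Q \right)} = -123$
$a = 123$ ($a = \left(-1\right) \left(-123\right) = 123$)
$- \frac{252737}{J{\left(-271 \right)}} + \frac{U{\left(402 \right)}}{- \frac{162108}{a} + \frac{158237}{-50719}} = - \frac{252737}{-271} + \frac{402}{- \frac{162108}{123} + \frac{158237}{-50719}} = \left(-252737\right) \left(- \frac{1}{271}\right) + \frac{402}{\left(-162108\right) \frac{1}{123} + 158237 \left(- \frac{1}{50719}\right)} = \frac{252737}{271} + \frac{402}{- \frac{54036}{41} - \frac{158237}{50719}} = \frac{252737}{271} + \frac{402}{- \frac{2747139601}{2079479}} = \frac{252737}{271} + 402 \left(- \frac{2079479}{2747139601}\right) = \frac{252737}{271} - \frac{835950558}{2747139601} = \frac{694077278736719}{744474831871}$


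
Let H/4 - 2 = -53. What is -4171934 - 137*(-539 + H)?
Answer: -4070143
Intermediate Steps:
H = -204 (H = 8 + 4*(-53) = 8 - 212 = -204)
-4171934 - 137*(-539 + H) = -4171934 - 137*(-539 - 204) = -4171934 - 137*(-743) = -4171934 - 1*(-101791) = -4171934 + 101791 = -4070143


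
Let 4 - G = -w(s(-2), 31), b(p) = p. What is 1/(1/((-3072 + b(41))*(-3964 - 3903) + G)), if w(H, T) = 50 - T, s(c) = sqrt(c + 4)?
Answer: 23844900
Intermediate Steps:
s(c) = sqrt(4 + c)
G = 23 (G = 4 - (-1)*(50 - 1*31) = 4 - (-1)*(50 - 31) = 4 - (-1)*19 = 4 - 1*(-19) = 4 + 19 = 23)
1/(1/((-3072 + b(41))*(-3964 - 3903) + G)) = 1/(1/((-3072 + 41)*(-3964 - 3903) + 23)) = 1/(1/(-3031*(-7867) + 23)) = 1/(1/(23844877 + 23)) = 1/(1/23844900) = 23844900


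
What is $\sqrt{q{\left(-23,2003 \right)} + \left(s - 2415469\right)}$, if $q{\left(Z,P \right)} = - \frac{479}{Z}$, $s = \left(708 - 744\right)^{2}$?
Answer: $\frac{90 i \sqrt{157665}}{23} \approx 1553.8 i$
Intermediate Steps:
$s = 1296$ ($s = \left(-36\right)^{2} = 1296$)
$\sqrt{q{\left(-23,2003 \right)} + \left(s - 2415469\right)} = \sqrt{- \frac{479}{-23} + \left(1296 - 2415469\right)} = \sqrt{\left(-479\right) \left(- \frac{1}{23}\right) + \left(1296 - 2415469\right)} = \sqrt{\frac{479}{23} - 2414173} = \sqrt{- \frac{55525500}{23}} = \frac{90 i \sqrt{157665}}{23}$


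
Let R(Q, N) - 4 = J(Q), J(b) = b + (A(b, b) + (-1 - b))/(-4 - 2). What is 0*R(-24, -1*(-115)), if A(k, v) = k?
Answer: 0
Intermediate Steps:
J(b) = 1/6 + b (J(b) = b + (b + (-1 - b))/(-4 - 2) = b - 1/(-6) = b - 1*(-1/6) = b + 1/6 = 1/6 + b)
R(Q, N) = 25/6 + Q (R(Q, N) = 4 + (1/6 + Q) = 25/6 + Q)
0*R(-24, -1*(-115)) = 0*(25/6 - 24) = 0*(-119/6) = 0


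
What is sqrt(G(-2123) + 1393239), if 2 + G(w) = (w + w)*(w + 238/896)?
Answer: sqrt(666007498)/8 ≈ 3225.9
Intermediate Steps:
G(w) = -2 + 2*w*(17/64 + w) (G(w) = -2 + (w + w)*(w + 238/896) = -2 + (2*w)*(w + 238*(1/896)) = -2 + (2*w)*(w + 17/64) = -2 + (2*w)*(17/64 + w) = -2 + 2*w*(17/64 + w))
sqrt(G(-2123) + 1393239) = sqrt((-2 + 2*(-2123)**2 + (17/32)*(-2123)) + 1393239) = sqrt((-2 + 2*4507129 - 36091/32) + 1393239) = sqrt((-2 + 9014258 - 36091/32) + 1393239) = sqrt(288420101/32 + 1393239) = sqrt(333003749/32) = sqrt(666007498)/8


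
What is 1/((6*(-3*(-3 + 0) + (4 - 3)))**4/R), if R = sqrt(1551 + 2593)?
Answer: sqrt(259)/3240000 ≈ 4.9671e-6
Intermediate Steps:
R = 4*sqrt(259) (R = sqrt(4144) = 4*sqrt(259) ≈ 64.374)
1/((6*(-3*(-3 + 0) + (4 - 3)))**4/R) = 1/((6*(-3*(-3 + 0) + (4 - 3)))**4/((4*sqrt(259)))) = 1/((6*(-3*(-3) + 1))**4*(sqrt(259)/1036)) = 1/((6*(9 + 1))**4*(sqrt(259)/1036)) = 1/((6*10)**4*(sqrt(259)/1036)) = 1/(60**4*(sqrt(259)/1036)) = 1/(12960000*(sqrt(259)/1036)) = 1/(3240000*sqrt(259)/259) = sqrt(259)/3240000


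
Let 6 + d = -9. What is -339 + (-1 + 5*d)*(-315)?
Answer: 23601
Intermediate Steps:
d = -15 (d = -6 - 9 = -15)
-339 + (-1 + 5*d)*(-315) = -339 + (-1 + 5*(-15))*(-315) = -339 + (-1 - 75)*(-315) = -339 - 76*(-315) = -339 + 23940 = 23601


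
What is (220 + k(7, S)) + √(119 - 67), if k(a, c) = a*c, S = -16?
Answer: 108 + 2*√13 ≈ 115.21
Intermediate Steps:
(220 + k(7, S)) + √(119 - 67) = (220 + 7*(-16)) + √(119 - 67) = (220 - 112) + √52 = 108 + 2*√13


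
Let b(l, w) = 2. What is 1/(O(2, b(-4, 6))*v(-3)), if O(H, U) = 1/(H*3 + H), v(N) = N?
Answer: -8/3 ≈ -2.6667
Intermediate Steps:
O(H, U) = 1/(4*H) (O(H, U) = 1/(3*H + H) = 1/(4*H))
1/(O(2, b(-4, 6))*v(-3)) = 1/(((¼)/2)*(-3)) = 1/(((¼)*(½))*(-3)) = 1/((⅛)*(-3)) = 1/(-3/8) = -8/3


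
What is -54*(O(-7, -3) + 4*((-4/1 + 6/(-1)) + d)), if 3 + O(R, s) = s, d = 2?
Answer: 2052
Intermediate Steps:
O(R, s) = -3 + s
-54*(O(-7, -3) + 4*((-4/1 + 6/(-1)) + d)) = -54*((-3 - 3) + 4*((-4/1 + 6/(-1)) + 2)) = -54*(-6 + 4*((-4*1 + 6*(-1)) + 2)) = -54*(-6 + 4*((-4 - 6) + 2)) = -54*(-6 + 4*(-10 + 2)) = -54*(-6 + 4*(-8)) = -54*(-6 - 32) = -54*(-38) = 2052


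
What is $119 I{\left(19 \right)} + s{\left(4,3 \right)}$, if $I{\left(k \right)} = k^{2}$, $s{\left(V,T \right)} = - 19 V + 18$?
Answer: $42901$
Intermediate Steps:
$s{\left(V,T \right)} = 18 - 19 V$
$119 I{\left(19 \right)} + s{\left(4,3 \right)} = 119 \cdot 19^{2} + \left(18 - 76\right) = 119 \cdot 361 + \left(18 - 76\right) = 42959 - 58 = 42901$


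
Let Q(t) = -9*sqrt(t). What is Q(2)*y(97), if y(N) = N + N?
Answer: -1746*sqrt(2) ≈ -2469.2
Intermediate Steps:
y(N) = 2*N
Q(2)*y(97) = (-9*sqrt(2))*(2*97) = -9*sqrt(2)*194 = -1746*sqrt(2)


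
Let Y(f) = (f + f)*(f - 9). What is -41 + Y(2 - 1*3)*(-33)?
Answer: -701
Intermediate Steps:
Y(f) = 2*f*(-9 + f) (Y(f) = (2*f)*(-9 + f) = 2*f*(-9 + f))
-41 + Y(2 - 1*3)*(-33) = -41 + (2*(2 - 1*3)*(-9 + (2 - 1*3)))*(-33) = -41 + (2*(2 - 3)*(-9 + (2 - 3)))*(-33) = -41 + (2*(-1)*(-9 - 1))*(-33) = -41 + (2*(-1)*(-10))*(-33) = -41 + 20*(-33) = -41 - 660 = -701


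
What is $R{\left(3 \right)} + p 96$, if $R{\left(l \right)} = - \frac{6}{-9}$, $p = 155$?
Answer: $\frac{44642}{3} \approx 14881.0$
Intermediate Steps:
$R{\left(l \right)} = \frac{2}{3}$ ($R{\left(l \right)} = \left(-6\right) \left(- \frac{1}{9}\right) = \frac{2}{3}$)
$R{\left(3 \right)} + p 96 = \frac{2}{3} + 155 \cdot 96 = \frac{2}{3} + 14880 = \frac{44642}{3}$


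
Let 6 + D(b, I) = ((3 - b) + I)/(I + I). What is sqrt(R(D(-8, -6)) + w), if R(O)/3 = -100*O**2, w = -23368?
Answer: I*sqrt(1285923)/6 ≈ 189.0*I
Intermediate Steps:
D(b, I) = -6 + (3 + I - b)/(2*I) (D(b, I) = -6 + ((3 - b) + I)/(I + I) = -6 + (3 + I - b)/((2*I)) = -6 + (3 + I - b)*(1/(2*I)) = -6 + (3 + I - b)/(2*I))
R(O) = -300*O**2 (R(O) = 3*(-100*O**2) = -300*O**2)
sqrt(R(D(-8, -6)) + w) = sqrt(-300*(3 - 1*(-8) - 11*(-6))**2/144 - 23368) = sqrt(-300*(3 + 8 + 66)**2/144 - 23368) = sqrt(-300*((1/2)*(-1/6)*77)**2 - 23368) = sqrt(-300*(-77/12)**2 - 23368) = sqrt(-300*5929/144 - 23368) = sqrt(-148225/12 - 23368) = sqrt(-428641/12) = I*sqrt(1285923)/6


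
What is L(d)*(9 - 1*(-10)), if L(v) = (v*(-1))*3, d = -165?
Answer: 9405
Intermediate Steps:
L(v) = -3*v (L(v) = -v*3 = -3*v)
L(d)*(9 - 1*(-10)) = (-3*(-165))*(9 - 1*(-10)) = 495*(9 + 10) = 495*19 = 9405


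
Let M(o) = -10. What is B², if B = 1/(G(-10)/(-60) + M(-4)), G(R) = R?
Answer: 36/3481 ≈ 0.010342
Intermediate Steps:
B = -6/59 (B = 1/(-10/(-60) - 10) = 1/(-10*(-1/60) - 10) = 1/(⅙ - 10) = 1/(-59/6) = -6/59 ≈ -0.10169)
B² = (-6/59)² = 36/3481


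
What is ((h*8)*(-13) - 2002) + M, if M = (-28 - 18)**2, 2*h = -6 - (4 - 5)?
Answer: 374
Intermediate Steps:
h = -5/2 (h = (-6 - (4 - 5))/2 = (-6 - 1*(-1))/2 = (-6 + 1)/2 = (1/2)*(-5) = -5/2 ≈ -2.5000)
M = 2116 (M = (-46)**2 = 2116)
((h*8)*(-13) - 2002) + M = (-5/2*8*(-13) - 2002) + 2116 = (-20*(-13) - 2002) + 2116 = (260 - 2002) + 2116 = -1742 + 2116 = 374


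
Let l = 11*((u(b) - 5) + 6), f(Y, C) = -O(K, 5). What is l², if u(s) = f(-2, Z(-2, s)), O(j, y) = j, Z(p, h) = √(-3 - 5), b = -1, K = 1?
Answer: 0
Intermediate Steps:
Z(p, h) = 2*I*√2 (Z(p, h) = √(-8) = 2*I*√2)
f(Y, C) = -1 (f(Y, C) = -1*1 = -1)
u(s) = -1
l = 0 (l = 11*((-1 - 5) + 6) = 11*(-6 + 6) = 11*0 = 0)
l² = 0² = 0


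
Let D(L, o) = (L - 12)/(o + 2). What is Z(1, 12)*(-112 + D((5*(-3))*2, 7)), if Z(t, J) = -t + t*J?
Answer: -3850/3 ≈ -1283.3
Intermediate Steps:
D(L, o) = (-12 + L)/(2 + o)
Z(t, J) = -t + J*t
Z(1, 12)*(-112 + D((5*(-3))*2, 7)) = (1*(-1 + 12))*(-112 + (-12 + (5*(-3))*2)/(2 + 7)) = (1*11)*(-112 + (-12 - 15*2)/9) = 11*(-112 + (-12 - 30)/9) = 11*(-112 + (⅑)*(-42)) = 11*(-112 - 14/3) = 11*(-350/3) = -3850/3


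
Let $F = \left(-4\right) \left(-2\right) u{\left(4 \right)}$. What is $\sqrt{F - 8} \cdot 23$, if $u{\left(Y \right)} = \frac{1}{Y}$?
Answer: $23 i \sqrt{6} \approx 56.338 i$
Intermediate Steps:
$F = 2$ ($F = \frac{\left(-4\right) \left(-2\right)}{4} = 8 \cdot \frac{1}{4} = 2$)
$\sqrt{F - 8} \cdot 23 = \sqrt{2 - 8} \cdot 23 = \sqrt{-6} \cdot 23 = i \sqrt{6} \cdot 23 = 23 i \sqrt{6}$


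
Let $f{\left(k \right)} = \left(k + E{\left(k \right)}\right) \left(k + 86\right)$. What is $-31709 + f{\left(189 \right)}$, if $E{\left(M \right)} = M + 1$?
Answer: $72516$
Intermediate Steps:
$E{\left(M \right)} = 1 + M$
$f{\left(k \right)} = \left(1 + 2 k\right) \left(86 + k\right)$ ($f{\left(k \right)} = \left(k + \left(1 + k\right)\right) \left(k + 86\right) = \left(1 + 2 k\right) \left(86 + k\right)$)
$-31709 + f{\left(189 \right)} = -31709 + \left(86 + 2 \cdot 189^{2} + 173 \cdot 189\right) = -31709 + \left(86 + 2 \cdot 35721 + 32697\right) = -31709 + \left(86 + 71442 + 32697\right) = -31709 + 104225 = 72516$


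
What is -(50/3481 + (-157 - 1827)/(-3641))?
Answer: -7088354/12674321 ≈ -0.55927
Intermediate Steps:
-(50/3481 + (-157 - 1827)/(-3641)) = -(50*(1/3481) - 1984*(-1/3641)) = -(50/3481 + 1984/3641) = -1*7088354/12674321 = -7088354/12674321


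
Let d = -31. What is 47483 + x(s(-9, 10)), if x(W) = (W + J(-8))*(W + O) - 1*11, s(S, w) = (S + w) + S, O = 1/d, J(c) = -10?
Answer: 1476114/31 ≈ 47617.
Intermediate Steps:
O = -1/31 (O = 1/(-31) = -1/31 ≈ -0.032258)
s(S, w) = w + 2*S
x(W) = -11 + (-10 + W)*(-1/31 + W) (x(W) = (W - 10)*(W - 1/31) - 1*11 = (-10 + W)*(-1/31 + W) - 11 = -11 + (-10 + W)*(-1/31 + W))
47483 + x(s(-9, 10)) = 47483 + (-331/31 + (10 + 2*(-9))**2 - 311*(10 + 2*(-9))/31) = 47483 + (-331/31 + (10 - 18)**2 - 311*(10 - 18)/31) = 47483 + (-331/31 + (-8)**2 - 311/31*(-8)) = 47483 + (-331/31 + 64 + 2488/31) = 47483 + 4141/31 = 1476114/31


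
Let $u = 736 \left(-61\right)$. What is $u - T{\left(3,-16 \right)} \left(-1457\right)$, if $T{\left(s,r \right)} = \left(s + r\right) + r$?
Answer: $-87149$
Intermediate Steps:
$T{\left(s,r \right)} = s + 2 r$ ($T{\left(s,r \right)} = \left(r + s\right) + r = s + 2 r$)
$u = -44896$
$u - T{\left(3,-16 \right)} \left(-1457\right) = -44896 - \left(3 + 2 \left(-16\right)\right) \left(-1457\right) = -44896 - \left(3 - 32\right) \left(-1457\right) = -44896 - \left(-29\right) \left(-1457\right) = -44896 - 42253 = -87149$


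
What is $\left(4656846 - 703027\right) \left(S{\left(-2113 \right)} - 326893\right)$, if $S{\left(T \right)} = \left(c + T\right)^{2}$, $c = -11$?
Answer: $16544688390577$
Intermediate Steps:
$S{\left(T \right)} = \left(-11 + T\right)^{2}$
$\left(4656846 - 703027\right) \left(S{\left(-2113 \right)} - 326893\right) = \left(4656846 - 703027\right) \left(\left(-11 - 2113\right)^{2} - 326893\right) = 3953819 \left(\left(-2124\right)^{2} - 326893\right) = 3953819 \left(4511376 - 326893\right) = 3953819 \cdot 4184483 = 16544688390577$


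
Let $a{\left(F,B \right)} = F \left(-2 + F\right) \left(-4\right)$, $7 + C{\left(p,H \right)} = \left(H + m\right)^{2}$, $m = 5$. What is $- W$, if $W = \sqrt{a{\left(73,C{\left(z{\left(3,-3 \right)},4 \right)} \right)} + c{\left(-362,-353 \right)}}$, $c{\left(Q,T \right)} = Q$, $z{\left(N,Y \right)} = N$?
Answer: $- i \sqrt{21094} \approx - 145.24 i$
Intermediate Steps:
$C{\left(p,H \right)} = -7 + \left(5 + H\right)^{2}$ ($C{\left(p,H \right)} = -7 + \left(H + 5\right)^{2} = -7 + \left(5 + H\right)^{2}$)
$a{\left(F,B \right)} = - 4 F \left(-2 + F\right)$
$W = i \sqrt{21094}$ ($W = \sqrt{4 \cdot 73 \left(2 - 73\right) - 362} = \sqrt{4 \cdot 73 \left(-71\right) - 362} = \sqrt{-20732 - 362} = \sqrt{-21094} = i \sqrt{21094} \approx 145.24 i$)
$- W = - i \sqrt{21094}$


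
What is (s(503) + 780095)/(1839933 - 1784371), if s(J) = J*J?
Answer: 516552/27781 ≈ 18.594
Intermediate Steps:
s(J) = J²
(s(503) + 780095)/(1839933 - 1784371) = (503² + 780095)/(1839933 - 1784371) = (253009 + 780095)/55562 = 1033104*(1/55562) = 516552/27781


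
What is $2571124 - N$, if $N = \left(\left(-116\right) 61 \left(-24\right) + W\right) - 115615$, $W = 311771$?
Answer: $2205144$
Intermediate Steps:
$N = 365980$ ($N = \left(\left(-116\right) 61 \left(-24\right) + 311771\right) - 115615 = \left(\left(-7076\right) \left(-24\right) + 311771\right) - 115615 = \left(169824 + 311771\right) - 115615 = 481595 - 115615 = 365980$)
$2571124 - N = 2571124 - 365980 = 2205144$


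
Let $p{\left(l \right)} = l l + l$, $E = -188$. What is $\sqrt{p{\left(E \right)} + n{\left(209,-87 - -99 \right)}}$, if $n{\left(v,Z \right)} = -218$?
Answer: $3 \sqrt{3882} \approx 186.92$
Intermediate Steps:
$p{\left(l \right)} = l + l^{2}$ ($p{\left(l \right)} = l^{2} + l = l + l^{2}$)
$\sqrt{p{\left(E \right)} + n{\left(209,-87 - -99 \right)}} = \sqrt{- 188 \left(1 - 188\right) - 218} = \sqrt{\left(-188\right) \left(-187\right) - 218} = \sqrt{35156 - 218} = \sqrt{34938} = 3 \sqrt{3882}$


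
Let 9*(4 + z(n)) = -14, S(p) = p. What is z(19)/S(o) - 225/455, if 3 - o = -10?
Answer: -755/819 ≈ -0.92186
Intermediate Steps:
o = 13 (o = 3 - 1*(-10) = 3 + 10 = 13)
z(n) = -50/9 (z(n) = -4 + (⅑)*(-14) = -4 - 14/9 = -50/9)
z(19)/S(o) - 225/455 = -50/9/13 - 225/455 = -50/9*1/13 - 225*1/455 = -50/117 - 45/91 = -755/819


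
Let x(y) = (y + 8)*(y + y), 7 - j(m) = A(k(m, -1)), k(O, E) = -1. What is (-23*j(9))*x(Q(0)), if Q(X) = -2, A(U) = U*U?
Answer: 3312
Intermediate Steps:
A(U) = U²
j(m) = 6 (j(m) = 7 - 1*(-1)² = 7 - 1*1 = 7 - 1 = 6)
x(y) = 2*y*(8 + y) (x(y) = (8 + y)*(2*y) = 2*y*(8 + y))
(-23*j(9))*x(Q(0)) = (-23*6)*(2*(-2)*(8 - 2)) = -276*(-2)*6 = -138*(-24) = 3312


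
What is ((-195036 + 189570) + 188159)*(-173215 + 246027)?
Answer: 13302242716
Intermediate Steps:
((-195036 + 189570) + 188159)*(-173215 + 246027) = (-5466 + 188159)*72812 = 182693*72812 = 13302242716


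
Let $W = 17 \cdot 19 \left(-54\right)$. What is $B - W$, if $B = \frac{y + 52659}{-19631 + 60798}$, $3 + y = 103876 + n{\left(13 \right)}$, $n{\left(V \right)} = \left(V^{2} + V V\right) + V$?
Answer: $\frac{718191697}{41167} \approx 17446.0$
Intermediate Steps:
$n{\left(V \right)} = V + 2 V^{2}$ ($n{\left(V \right)} = \left(V^{2} + V^{2}\right) + V = 2 V^{2} + V = V + 2 V^{2}$)
$y = 104224$ ($y = -3 + \left(103876 + 13 \left(1 + 2 \cdot 13\right)\right) = -3 + \left(103876 + 13 \left(1 + 26\right)\right) = -3 + \left(103876 + 13 \cdot 27\right) = -3 + \left(103876 + 351\right) = -3 + 104227 = 104224$)
$W = -17442$ ($W = 323 \left(-54\right) = -17442$)
$B = \frac{156883}{41167}$ ($B = \frac{104224 + 52659}{-19631 + 60798} = \frac{156883}{41167} \approx 3.8109$)
$B - W = \frac{156883}{41167} - -17442 = \frac{156883}{41167} + 17442 = \frac{718191697}{41167}$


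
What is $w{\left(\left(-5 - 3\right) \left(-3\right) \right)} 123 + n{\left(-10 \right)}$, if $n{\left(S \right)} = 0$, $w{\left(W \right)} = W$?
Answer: $2952$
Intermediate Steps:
$w{\left(\left(-5 - 3\right) \left(-3\right) \right)} 123 + n{\left(-10 \right)} = \left(-5 - 3\right) \left(-3\right) 123 + 0 = \left(-8\right) \left(-3\right) 123 + 0 = 24 \cdot 123 + 0 = 2952 + 0 = 2952$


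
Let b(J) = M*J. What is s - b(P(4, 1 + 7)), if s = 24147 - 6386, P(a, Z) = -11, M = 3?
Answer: 17794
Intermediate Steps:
s = 17761
b(J) = 3*J
s - b(P(4, 1 + 7)) = 17761 - 3*(-11) = 17761 - 1*(-33) = 17761 + 33 = 17794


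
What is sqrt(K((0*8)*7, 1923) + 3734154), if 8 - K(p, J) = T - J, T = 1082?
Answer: sqrt(3735003) ≈ 1932.6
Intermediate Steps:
K(p, J) = -1074 + J (K(p, J) = 8 - (1082 - J) = 8 + (-1082 + J) = -1074 + J)
sqrt(K((0*8)*7, 1923) + 3734154) = sqrt((-1074 + 1923) + 3734154) = sqrt(849 + 3734154) = sqrt(3735003)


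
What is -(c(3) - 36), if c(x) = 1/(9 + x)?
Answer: 431/12 ≈ 35.917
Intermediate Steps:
-(c(3) - 36) = -(1/(9 + 3) - 36) = -(1/12 - 36) = -1*(-431/12) = 431/12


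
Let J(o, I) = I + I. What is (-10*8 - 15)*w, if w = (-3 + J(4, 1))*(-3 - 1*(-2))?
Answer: -95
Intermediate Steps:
J(o, I) = 2*I
w = 1 (w = (-3 + 2*1)*(-3 - 1*(-2)) = (-3 + 2)*(-3 + 2) = -1*(-1) = 1)
(-10*8 - 15)*w = (-10*8 - 15)*1 = (-80 - 15)*1 = -95*1 = -95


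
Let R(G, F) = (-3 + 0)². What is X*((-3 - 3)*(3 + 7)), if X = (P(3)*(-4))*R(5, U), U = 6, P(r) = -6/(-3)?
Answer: 4320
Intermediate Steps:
P(r) = 2 (P(r) = -6*(-⅓) = 2)
R(G, F) = 9 (R(G, F) = (-3)² = 9)
X = -72 (X = (2*(-4))*9 = -8*9 = -72)
X*((-3 - 3)*(3 + 7)) = -72*(-3 - 3)*(3 + 7) = -(-432)*10 = -72*(-60) = 4320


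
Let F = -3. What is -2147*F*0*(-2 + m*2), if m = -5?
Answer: 0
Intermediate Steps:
-2147*F*0*(-2 + m*2) = -2147*(-3*0)*(-2 - 5*2) = -0*(-2 - 10) = -0*(-12) = -2147*0 = 0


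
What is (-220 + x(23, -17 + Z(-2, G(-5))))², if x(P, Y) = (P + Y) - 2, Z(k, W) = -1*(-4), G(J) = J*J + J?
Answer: 44944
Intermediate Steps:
G(J) = J + J² (G(J) = J² + J = J + J²)
Z(k, W) = 4
x(P, Y) = -2 + P + Y
(-220 + x(23, -17 + Z(-2, G(-5))))² = (-220 + (-2 + 23 + (-17 + 4)))² = (-220 + (-2 + 23 - 13))² = (-220 + 8)² = (-212)² = 44944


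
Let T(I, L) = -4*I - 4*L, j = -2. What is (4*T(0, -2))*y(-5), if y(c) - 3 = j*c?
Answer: 416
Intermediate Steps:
y(c) = 3 - 2*c
(4*T(0, -2))*y(-5) = (4*(-4*0 - 4*(-2)))*(3 - 2*(-5)) = (4*(0 + 8))*(3 + 10) = (4*8)*13 = 32*13 = 416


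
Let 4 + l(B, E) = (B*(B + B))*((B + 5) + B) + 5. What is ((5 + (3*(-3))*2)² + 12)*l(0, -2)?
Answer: 181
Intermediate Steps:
l(B, E) = 1 + 2*B²*(5 + 2*B) (l(B, E) = -4 + ((B*(B + B))*((B + 5) + B) + 5) = -4 + ((B*(2*B))*((5 + B) + B) + 5) = -4 + ((2*B²)*(5 + 2*B) + 5) = -4 + (2*B²*(5 + 2*B) + 5) = -4 + (5 + 2*B²*(5 + 2*B)) = 1 + 2*B²*(5 + 2*B))
((5 + (3*(-3))*2)² + 12)*l(0, -2) = ((5 + (3*(-3))*2)² + 12)*(1 + 4*0³ + 10*0²) = ((5 - 9*2)² + 12)*(1 + 4*0 + 10*0) = ((5 - 18)² + 12)*(1 + 0 + 0) = ((-13)² + 12)*1 = (169 + 12)*1 = 181*1 = 181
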